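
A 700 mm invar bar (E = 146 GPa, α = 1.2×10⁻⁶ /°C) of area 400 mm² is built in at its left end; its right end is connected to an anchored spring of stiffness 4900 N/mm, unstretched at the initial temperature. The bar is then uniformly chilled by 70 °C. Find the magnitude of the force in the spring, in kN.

The unrestrained thermal change is αΔT L = 1.2×10⁻⁶ × 70 × 700 = 0.0588 mm.
Let P be the tensile force in the spring. The bar extends elastically by PL/(AE) and the spring stretches by P/k; together these equal δ_free.
So P = δ_free / [L/(AE) + 1/k] = 0.0588 / [ 700/(400×146×10³) + 1/(4900) ].
P = 0.0588 / 0.0002161 = 272.1 N.

P ≈ 0.272 kN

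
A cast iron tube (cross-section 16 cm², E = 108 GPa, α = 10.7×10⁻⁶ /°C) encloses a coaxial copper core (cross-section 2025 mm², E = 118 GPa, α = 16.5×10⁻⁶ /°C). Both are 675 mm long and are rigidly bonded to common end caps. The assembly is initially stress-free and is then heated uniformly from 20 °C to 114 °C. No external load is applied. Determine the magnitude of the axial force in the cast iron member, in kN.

P ≈ 54.7 kN (tensile in the cast iron)

The copper has the larger α, so on heating it would change length more than the cast iron if both were free. The rigid plates force a common final length, so the copper is put into compression and the cast iron into tension, with equal and opposite forces P (no external load).
Equating the net (thermal + elastic) strains gives |α₁ − α₂|·ΔT = P·[1/(A₁E₁) + 1/(A₂E₂)].
|α₁ − α₂|·ΔT = 5.8×10⁻⁶ × 94 = 0.0005452.
1/(A₁E₁) + 1/(A₂E₂) = 1/(1600×108×10³) + 1/(2025×118×10³) = 9.972×10⁻⁹ N⁻¹.
So P = 0.0005452 / 9.972×10⁻⁹ = 54.67 kN.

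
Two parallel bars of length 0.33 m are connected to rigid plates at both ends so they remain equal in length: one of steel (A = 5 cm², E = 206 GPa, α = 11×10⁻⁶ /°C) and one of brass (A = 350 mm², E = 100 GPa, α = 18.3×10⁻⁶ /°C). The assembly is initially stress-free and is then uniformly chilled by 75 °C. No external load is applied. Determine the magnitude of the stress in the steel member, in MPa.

σ ≈ 28.6 MPa (compressive)

Equilibrium of a rigid end plate with no external load gives equal and opposite internal forces ±P in the two members. Since α_{brass} > α_{steel}, cooling drives the brass into tension and the steel into compression.
Setting the final lengths equal and cancelling L: (α₁ − α₂)ΔT = P/(A₁E₁) + P/(A₂E₂).
|α₁ − α₂|·ΔT = 7.3×10⁻⁶ × 75 = 0.0005475.
1/(A₁E₁) + 1/(A₂E₂) = 1/(500×206×10³) + 1/(350×100×10³) = 3.828×10⁻⁸ N⁻¹.
P = 0.0005475 / 3.828×10⁻⁸ = 14300 N = 14.3 kN.
σ_{steel} = P/A₁ = 14300/500 = 28.6 MPa, compressive.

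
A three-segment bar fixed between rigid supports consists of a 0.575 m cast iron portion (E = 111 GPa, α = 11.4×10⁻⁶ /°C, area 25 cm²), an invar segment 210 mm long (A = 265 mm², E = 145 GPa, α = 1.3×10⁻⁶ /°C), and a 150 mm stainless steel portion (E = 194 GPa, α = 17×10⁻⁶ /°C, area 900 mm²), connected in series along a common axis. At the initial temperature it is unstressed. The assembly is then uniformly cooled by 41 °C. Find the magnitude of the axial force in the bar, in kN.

P ≈ 45.8 kN (tensile)

With the walls removed the bar would change length by δ_free = Σ αᵢΔT Lᵢ = 11.4×10⁻⁶×41×575 + 1.3×10⁻⁶×41×210 + 17×10⁻⁶×41×150 = 0.3845 mm.
The walls prevent any net length change, so an axial force P (same in every segment) develops. Compatibility: P · Σ Lᵢ/(AᵢEᵢ) = δ_free.
The series flexibility is Σ Lᵢ/(AᵢEᵢ) = 575/(2500×111×10³) + 210/(265×145×10³) + 150/(900×194×10³) = 8.396×10⁻⁶ mm/N.
So P = 0.3845 / 8.396×10⁻⁶ = 45.79 kN, tensile.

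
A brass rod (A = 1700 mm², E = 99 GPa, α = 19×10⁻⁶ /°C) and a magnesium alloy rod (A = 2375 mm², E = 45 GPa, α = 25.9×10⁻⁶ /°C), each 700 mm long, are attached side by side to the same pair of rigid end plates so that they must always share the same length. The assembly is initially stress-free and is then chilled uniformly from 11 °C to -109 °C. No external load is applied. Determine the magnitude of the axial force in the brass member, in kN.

P ≈ 54.1 kN (compressive in the brass)

The magnesium alloy has the larger α, so on cooling it would change length more than the brass if both were free. The rigid plates force a common final length, so the magnesium alloy is put into tension and the brass into compression, with equal and opposite forces P (no external load).
Setting the final lengths equal and cancelling L: (α₁ − α₂)ΔT = P/(A₁E₁) + P/(A₂E₂).
|α₁ − α₂|·ΔT = 6.9×10⁻⁶ × 120 = 0.000828.
1/(A₁E₁) + 1/(A₂E₂) = 1/(1700×99×10³) + 1/(2375×45×10³) = 1.53×10⁻⁸ N⁻¹.
P = 0.000828 / 1.53×10⁻⁸ = 54120 N = 54.12 kN.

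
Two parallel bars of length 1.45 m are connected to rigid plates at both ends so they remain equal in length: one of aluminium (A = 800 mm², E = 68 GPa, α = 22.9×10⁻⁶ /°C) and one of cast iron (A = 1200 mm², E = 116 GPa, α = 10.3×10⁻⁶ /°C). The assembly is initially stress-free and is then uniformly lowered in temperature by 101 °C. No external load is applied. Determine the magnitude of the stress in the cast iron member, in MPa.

The aluminium has the larger α, so on cooling it would change length more than the cast iron if both were free. The rigid plates force a common final length, so the aluminium is put into tension and the cast iron into compression, with equal and opposite forces P (no external load).
Setting the final lengths equal and cancelling L: (α₁ − α₂)ΔT = P/(A₁E₁) + P/(A₂E₂).
|α₁ − α₂|·ΔT = 12.6×10⁻⁶ × 101 = 0.001273.
1/(A₁E₁) + 1/(A₂E₂) = 1/(800×68×10³) + 1/(1200×116×10³) = 2.557×10⁻⁸ N⁻¹.
So P = 0.001273 / 2.557×10⁻⁸ = 49.78 kN.
σ_{cast iron} = P/A₂ = 49780/1200 = 41.48 MPa, compressive.

σ ≈ 41.5 MPa (compressive)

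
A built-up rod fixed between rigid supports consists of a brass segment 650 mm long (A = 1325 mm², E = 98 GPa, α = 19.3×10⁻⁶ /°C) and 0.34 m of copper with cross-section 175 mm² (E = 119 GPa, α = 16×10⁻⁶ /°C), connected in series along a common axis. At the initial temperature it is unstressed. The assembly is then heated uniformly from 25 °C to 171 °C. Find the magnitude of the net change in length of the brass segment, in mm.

If the supports were absent, the total length change would be Σ αᵢΔT Lᵢ = 19.3×10⁻⁶×146×650 + 16×10⁻⁶×146×340 = 2.626 mm.
The rigid supports impose zero overall length change; the single axial force P common to all segments must satisfy P Σ Lᵢ/(AᵢEᵢ) = δ_free.
Σ Lᵢ/(AᵢEᵢ) = 650/(1325×98×10³) + 340/(175×119×10³) = 2.133×10⁻⁵ mm/N.
P = 2.626 / 2.133×10⁻⁵ = 123100 N = 123.1 kN, compressive.
For the brass segment, free thermal change = 19.3×10⁻⁶×146×650 = 1.832 mm and elastic change from P = 123100×650/(1325×98×10³) = 0.6162 mm; these oppose, so the net change is 1.22 mm (segment lengthens).

|ΔL| ≈ 1.22 mm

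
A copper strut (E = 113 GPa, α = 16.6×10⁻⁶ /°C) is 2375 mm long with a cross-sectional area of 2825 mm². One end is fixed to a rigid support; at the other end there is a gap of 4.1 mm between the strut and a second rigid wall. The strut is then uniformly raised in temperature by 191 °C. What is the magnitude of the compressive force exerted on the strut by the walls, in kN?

If the wall were absent the strut would grow by αΔT L = 16.6×10⁻⁶ × 191 × 2375 = 7.53 mm.
The gap closes (δ_free > 4.1 mm) and the wall then resists a further 7.53 − 4.1 = 3.43 mm of expansion.
Compatibility: PL/(AE) = 3.43 mm, so σ = P/A = E × (3.43/2375) = 163.2 MPa.
Force on the wall = σA = 163.2 × 2825 mm² = 461.1 kN.

P ≈ 461 kN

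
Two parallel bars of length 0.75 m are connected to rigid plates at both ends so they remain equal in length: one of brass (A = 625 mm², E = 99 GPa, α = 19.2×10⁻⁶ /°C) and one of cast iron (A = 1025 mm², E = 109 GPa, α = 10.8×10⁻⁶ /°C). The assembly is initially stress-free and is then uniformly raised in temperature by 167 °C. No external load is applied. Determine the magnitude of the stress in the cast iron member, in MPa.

σ ≈ 54.5 MPa (tensile)

The brass has the larger α, so on heating it would change length more than the cast iron if both were free. The rigid plates force a common final length, so the brass is put into compression and the cast iron into tension, with equal and opposite forces P (no external load).
Compatibility of the two members (thermal + elastic change equal): (α₁ − α₂)ΔT = P·[1/(A₁E₁) + 1/(A₂E₂)].
|α₁ − α₂|·ΔT = 8.4×10⁻⁶ × 167 = 0.001403.
1/(A₁E₁) + 1/(A₂E₂) = 1/(625×99×10³) + 1/(1025×109×10³) = 2.511×10⁻⁸ N⁻¹.
So P = 0.001403 / 2.511×10⁻⁸ = 55.86 kN.
σ_{cast iron} = P/A₂ = 55860/1025 = 54.5 MPa, tensile.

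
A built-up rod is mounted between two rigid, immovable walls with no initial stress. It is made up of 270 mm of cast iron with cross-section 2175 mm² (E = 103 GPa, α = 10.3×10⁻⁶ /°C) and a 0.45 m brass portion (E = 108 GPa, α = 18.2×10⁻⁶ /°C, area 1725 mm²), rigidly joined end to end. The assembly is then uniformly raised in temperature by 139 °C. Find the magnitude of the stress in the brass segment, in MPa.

If the supports were absent, the total length change would be Σ αᵢΔT Lᵢ = 10.3×10⁻⁶×139×270 + 18.2×10⁻⁶×139×450 = 1.525 mm.
The walls prevent any net length change, so an axial force P (same in every segment) develops. Compatibility: P · Σ Lᵢ/(AᵢEᵢ) = δ_free.
The series flexibility is Σ Lᵢ/(AᵢEᵢ) = 270/(2175×103×10³) + 450/(1725×108×10³) = 3.621×10⁻⁶ mm/N.
Hence P = δ_free / Σ(L/AE) = 1.525/3.621×10⁻⁶ = 421.2 kN (compressive).
σ_{brass} = P / A = 421200 / 1725 = 244.2 MPa.

σ ≈ 244 MPa (compressive)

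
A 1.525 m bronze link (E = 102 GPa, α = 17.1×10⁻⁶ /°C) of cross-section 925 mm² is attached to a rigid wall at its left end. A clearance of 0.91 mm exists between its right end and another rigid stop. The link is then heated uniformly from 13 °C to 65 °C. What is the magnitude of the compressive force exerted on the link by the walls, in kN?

Free thermal elongation = αΔT L = 17.1×10⁻⁶ × 52 × 1525 = 1.356 mm.
After closing the 0.91 mm clearance, 1.356 − 0.91 = 0.446 mm of expansion remains to be suppressed by the wall.
Compatibility: PL/(AE) = 0.446 mm, so σ = P/A = E × (0.446/1525) = 29.83 MPa.
P = σA = 29.83 × 925 = 27.6 kN.

P ≈ 27.6 kN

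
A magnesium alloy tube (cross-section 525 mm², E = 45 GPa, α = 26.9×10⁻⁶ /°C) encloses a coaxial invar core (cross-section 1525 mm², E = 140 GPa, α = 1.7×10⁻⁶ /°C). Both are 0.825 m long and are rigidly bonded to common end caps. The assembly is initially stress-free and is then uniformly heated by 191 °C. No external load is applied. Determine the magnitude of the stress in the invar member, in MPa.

Equilibrium of a rigid end plate with no external load gives equal and opposite internal forces ±P in the two members. Since α_{magnesium alloy} > α_{invar}, heating drives the magnesium alloy into compression and the invar into tension.
Setting the final lengths equal and cancelling L: (α₁ − α₂)ΔT = P/(A₁E₁) + P/(A₂E₂).
|α₁ − α₂|·ΔT = 25.2×10⁻⁶ × 191 = 0.004813.
1/(A₁E₁) + 1/(A₂E₂) = 1/(525×45×10³) + 1/(1525×140×10³) = 4.701×10⁻⁸ N⁻¹.
P = 0.004813 / 4.701×10⁻⁸ = 102400 N = 102.4 kN.
σ_{invar} = P/A₂ = 102400/1525 = 67.14 MPa, tensile.

σ ≈ 67.1 MPa (tensile)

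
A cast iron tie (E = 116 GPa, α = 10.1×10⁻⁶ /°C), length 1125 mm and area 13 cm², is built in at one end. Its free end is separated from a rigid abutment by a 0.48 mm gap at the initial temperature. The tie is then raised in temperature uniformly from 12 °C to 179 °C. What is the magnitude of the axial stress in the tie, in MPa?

σ ≈ 146 MPa (compressive)

If the wall were absent the tie would grow by αΔT L = 10.1×10⁻⁶ × 167 × 1125 = 1.898 mm.
The gap closes (δ_free > 0.48 mm) and the wall then resists a further 1.898 − 0.48 = 1.418 mm of expansion.
So σ = E(δ_free − g)/L = 116×10³ × 1.418/1125 = 146.2 MPa.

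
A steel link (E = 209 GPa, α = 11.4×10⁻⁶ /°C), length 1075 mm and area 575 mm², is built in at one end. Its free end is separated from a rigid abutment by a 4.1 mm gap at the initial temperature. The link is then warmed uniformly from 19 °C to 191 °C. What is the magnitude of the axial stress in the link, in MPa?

σ ≈ 0 MPa

Unrestrained expansion: δ_free = αΔT L = 11.4×10⁻⁶ × 172 × 1075 = 2.108 mm.
This is smaller than the 4.1 mm clearance, so the link expands freely without reaching the stop — the stress is zero.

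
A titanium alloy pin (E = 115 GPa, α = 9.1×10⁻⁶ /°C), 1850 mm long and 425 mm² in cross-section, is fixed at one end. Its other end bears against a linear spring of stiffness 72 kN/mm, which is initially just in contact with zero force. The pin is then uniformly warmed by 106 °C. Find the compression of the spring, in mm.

Free thermal expansion: δ_free = αΔT L = 9.1×10⁻⁶ × 106 × 1850 = 1.785 mm.
With a force P in the spring, the elastic change of the pin is PL/(AE) and that of the spring is P/k; compatibility requires their sum to equal δ_free.
So P = δ_free / [L/(AE) + 1/k] = 1.785 / [ 1850/(425×115×10³) + 1/(72×10³) ].
P = 1.785 / 5.174×10⁻⁵ = 34490 N.
Spring compression = P/k = 34490/(72×10³) = 0.479 mm.

δ ≈ 0.479 mm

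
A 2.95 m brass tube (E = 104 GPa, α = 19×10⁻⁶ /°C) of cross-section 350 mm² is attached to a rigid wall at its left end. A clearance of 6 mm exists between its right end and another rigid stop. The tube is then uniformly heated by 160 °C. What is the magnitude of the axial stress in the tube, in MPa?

σ ≈ 105 MPa (compressive)

Free thermal elongation = αΔT L = 19×10⁻⁶ × 160 × 2950 = 8.968 mm.
This exceeds the 6 mm gap, so the wall pushes back. The portion of expansion that must be recovered elastically is δ_free − gap = 8.968 − 6 = 2.968 mm.
Compatibility: PL/(AE) = 2.968 mm, so σ = P/A = E × (2.968/2950) = 104.6 MPa.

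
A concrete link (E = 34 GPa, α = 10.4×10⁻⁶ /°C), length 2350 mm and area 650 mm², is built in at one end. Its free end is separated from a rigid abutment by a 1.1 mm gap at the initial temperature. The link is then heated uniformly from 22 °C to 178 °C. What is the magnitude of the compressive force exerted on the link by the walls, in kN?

Free thermal elongation = αΔT L = 10.4×10⁻⁶ × 156 × 2350 = 3.813 mm.
After closing the 1.1 mm clearance, 3.813 − 1.1 = 2.713 mm of expansion remains to be suppressed by the wall.
That suppressed elongation corresponds to σ = E·Δ/L = 34×10³ × 2.713/2350 = 39.25 MPa.
Force on the wall = σA = 39.25 × 650 mm² = 25.51 kN.

P ≈ 25.5 kN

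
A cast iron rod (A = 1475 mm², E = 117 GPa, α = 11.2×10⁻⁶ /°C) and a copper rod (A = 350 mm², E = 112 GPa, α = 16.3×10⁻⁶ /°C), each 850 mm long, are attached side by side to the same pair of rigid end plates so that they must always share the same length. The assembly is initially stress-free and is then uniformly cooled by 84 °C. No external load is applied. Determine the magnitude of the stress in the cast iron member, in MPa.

Both members must finish at the same length. With the larger α, the copper tends to over-contract; the plates restrain it, putting the copper in tension and the cast iron in compression. With no external load the two internal forces are equal and opposite, magnitude P.
Setting the final lengths equal and cancelling L: (α₁ − α₂)ΔT = P/(A₁E₁) + P/(A₂E₂).
|α₁ − α₂|·ΔT = 5.1×10⁻⁶ × 84 = 0.0004284.
1/(A₁E₁) + 1/(A₂E₂) = 1/(1475×117×10³) + 1/(350×112×10³) = 3.13×10⁻⁸ N⁻¹.
P = 0.0004284 / 3.13×10⁻⁸ = 13680 N = 13.68 kN.
σ_{cast iron} = P/A₁ = 13680/1475 = 9.278 MPa, compressive.

σ ≈ 9.28 MPa (compressive)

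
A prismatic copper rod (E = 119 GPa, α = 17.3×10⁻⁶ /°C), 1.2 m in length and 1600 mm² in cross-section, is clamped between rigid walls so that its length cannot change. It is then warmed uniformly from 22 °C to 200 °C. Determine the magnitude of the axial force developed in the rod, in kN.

P ≈ 586 kN (compressive)

Full restraint means ε = 0, so the stress is σ = EαΔT = 119×10³ × 17.3×10⁻⁶ × 178 = 366.4 MPa.
Then P = σA = 366.4 × 1600 mm² = 586.3 kN, compressive.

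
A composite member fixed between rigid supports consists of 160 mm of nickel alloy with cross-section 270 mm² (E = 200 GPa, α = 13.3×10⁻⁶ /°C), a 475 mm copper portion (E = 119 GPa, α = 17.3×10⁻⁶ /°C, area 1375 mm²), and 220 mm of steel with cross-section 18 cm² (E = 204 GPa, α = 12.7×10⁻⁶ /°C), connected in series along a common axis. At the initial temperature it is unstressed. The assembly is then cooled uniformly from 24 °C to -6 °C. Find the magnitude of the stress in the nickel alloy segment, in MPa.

With the walls removed the bar would change length by δ_free = Σ αᵢΔT Lᵢ = 13.3×10⁻⁶×30×160 + 17.3×10⁻⁶×30×475 + 12.7×10⁻⁶×30×220 = 0.3942 mm.
The rigid supports impose zero overall length change; the single axial force P common to all segments must satisfy P Σ Lᵢ/(AᵢEᵢ) = δ_free.
Σ Lᵢ/(AᵢEᵢ) = 160/(270×200×10³) + 475/(1375×119×10³) + 220/(1800×204×10³) = 6.465×10⁻⁶ mm/N.
P = 0.3942 / 6.465×10⁻⁶ = 60970 N = 60.97 kN, tensile.
σ_{nickel alloy} = P / A = 60970 / 270 = 225.8 MPa.

σ ≈ 226 MPa (tensile)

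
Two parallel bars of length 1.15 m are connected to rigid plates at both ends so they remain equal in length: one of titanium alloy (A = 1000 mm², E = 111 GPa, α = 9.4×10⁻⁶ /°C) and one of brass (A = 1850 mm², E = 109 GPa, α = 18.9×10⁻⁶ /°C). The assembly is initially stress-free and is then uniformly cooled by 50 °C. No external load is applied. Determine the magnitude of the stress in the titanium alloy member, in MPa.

σ ≈ 34 MPa (compressive)

Equilibrium of a rigid end plate with no external load gives equal and opposite internal forces ±P in the two members. Since α_{brass} > α_{titanium alloy}, cooling drives the brass into tension and the titanium alloy into compression.
Compatibility of the two members (thermal + elastic change equal): (α₁ − α₂)ΔT = P·[1/(A₁E₁) + 1/(A₂E₂)].
|α₁ − α₂|·ΔT = 9.5×10⁻⁶ × 50 = 0.000475.
1/(A₁E₁) + 1/(A₂E₂) = 1/(1000×111×10³) + 1/(1850×109×10³) = 1.397×10⁻⁸ N⁻¹.
P = 0.000475 / 1.397×10⁻⁸ = 34010 N = 34.01 kN.
σ_{titanium alloy} = P/A₁ = 34010/1000 = 34.01 MPa, compressive.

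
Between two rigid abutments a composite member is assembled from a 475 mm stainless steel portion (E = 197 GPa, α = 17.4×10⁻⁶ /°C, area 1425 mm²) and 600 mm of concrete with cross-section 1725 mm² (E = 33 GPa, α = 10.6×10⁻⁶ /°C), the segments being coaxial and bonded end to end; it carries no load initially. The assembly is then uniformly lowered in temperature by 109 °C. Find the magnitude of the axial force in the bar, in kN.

Free thermal contraction of the whole bar: Σ αᵢΔT Lᵢ = 17.4×10⁻⁶×109×475 + 10.6×10⁻⁶×109×600 = 1.594 mm.
The rigid supports impose zero overall length change; the single axial force P common to all segments must satisfy P Σ Lᵢ/(AᵢEᵢ) = δ_free.
The series flexibility is Σ Lᵢ/(AᵢEᵢ) = 475/(1425×197×10³) + 600/(1725×33×10³) = 1.223×10⁻⁵ mm/N.
So P = 1.594 / 1.223×10⁻⁵ = 130.3 kN, tensile.

P ≈ 130 kN (tensile)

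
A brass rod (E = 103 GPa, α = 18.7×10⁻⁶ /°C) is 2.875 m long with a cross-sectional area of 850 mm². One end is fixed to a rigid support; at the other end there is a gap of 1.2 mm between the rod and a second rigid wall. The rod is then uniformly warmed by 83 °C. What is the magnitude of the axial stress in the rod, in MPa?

Unrestrained expansion: δ_free = αΔT L = 18.7×10⁻⁶ × 83 × 2875 = 4.462 mm.
After closing the 1.2 mm clearance, 4.462 − 1.2 = 3.262 mm of expansion remains to be suppressed by the wall.
So σ = E(δ_free − g)/L = 103×10³ × 3.262/2875 = 116.9 MPa.

σ ≈ 117 MPa (compressive)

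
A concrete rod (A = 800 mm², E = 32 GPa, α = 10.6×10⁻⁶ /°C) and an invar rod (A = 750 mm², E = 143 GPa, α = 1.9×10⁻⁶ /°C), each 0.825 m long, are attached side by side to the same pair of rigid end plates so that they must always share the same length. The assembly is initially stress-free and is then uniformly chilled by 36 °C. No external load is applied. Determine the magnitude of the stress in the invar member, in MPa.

Equilibrium of a rigid end plate with no external load gives equal and opposite internal forces ±P in the two members. Since α_{concrete} > α_{invar}, cooling drives the concrete into tension and the invar into compression.
Compatibility of the two members (thermal + elastic change equal): (α₁ − α₂)ΔT = P·[1/(A₁E₁) + 1/(A₂E₂)].
|α₁ − α₂|·ΔT = 8.7×10⁻⁶ × 36 = 0.0003132.
1/(A₁E₁) + 1/(A₂E₂) = 1/(800×32×10³) + 1/(750×143×10³) = 4.839×10⁻⁸ N⁻¹.
P = 0.0003132 / 4.839×10⁻⁸ = 6473 N = 6.473 kN.
σ_{invar} = P/A₂ = 6473/750 = 8.631 MPa, compressive.

σ ≈ 8.63 MPa (compressive)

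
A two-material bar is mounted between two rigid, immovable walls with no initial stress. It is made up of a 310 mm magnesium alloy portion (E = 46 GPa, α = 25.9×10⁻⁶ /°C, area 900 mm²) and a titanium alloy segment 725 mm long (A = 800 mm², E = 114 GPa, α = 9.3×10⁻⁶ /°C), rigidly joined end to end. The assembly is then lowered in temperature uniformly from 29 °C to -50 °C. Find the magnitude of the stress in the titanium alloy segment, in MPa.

If the supports were absent, the total length change would be Σ αᵢΔT Lᵢ = 25.9×10⁻⁶×79×310 + 9.3×10⁻⁶×79×725 = 1.167 mm.
The walls prevent any net length change, so an axial force P (same in every segment) develops. Compatibility: P · Σ Lᵢ/(AᵢEᵢ) = δ_free.
The series flexibility is Σ Lᵢ/(AᵢEᵢ) = 310/(900×46×10³) + 725/(800×114×10³) = 1.544×10⁻⁵ mm/N.
Hence P = δ_free / Σ(L/AE) = 1.167/1.544×10⁻⁵ = 75.59 kN (tensile).
σ_{titanium alloy} = P / A = 75590 / 800 = 94.49 MPa.

σ ≈ 94.5 MPa (tensile)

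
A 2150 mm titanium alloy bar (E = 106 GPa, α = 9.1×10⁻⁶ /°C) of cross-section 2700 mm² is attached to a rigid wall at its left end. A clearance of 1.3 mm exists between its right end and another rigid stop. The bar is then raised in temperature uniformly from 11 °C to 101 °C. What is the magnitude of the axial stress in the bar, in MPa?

Free thermal elongation = αΔT L = 9.1×10⁻⁶ × 90 × 2150 = 1.761 mm.
After closing the 1.3 mm clearance, 1.761 − 1.3 = 0.4608 mm of expansion remains to be suppressed by the wall.
Compatibility: PL/(AE) = 0.4608 mm, so σ = P/A = E × (0.4608/2150) = 22.72 MPa.

σ ≈ 22.7 MPa (compressive)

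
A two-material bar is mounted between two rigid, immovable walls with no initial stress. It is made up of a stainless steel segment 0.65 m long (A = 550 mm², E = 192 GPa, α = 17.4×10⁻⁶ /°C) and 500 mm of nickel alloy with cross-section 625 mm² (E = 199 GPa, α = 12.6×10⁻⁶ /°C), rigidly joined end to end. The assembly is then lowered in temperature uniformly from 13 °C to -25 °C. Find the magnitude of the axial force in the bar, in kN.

P ≈ 65.8 kN (tensile)

If the supports were absent, the total length change would be Σ αᵢΔT Lᵢ = 17.4×10⁻⁶×38×650 + 12.6×10⁻⁶×38×500 = 0.6692 mm.
The walls prevent any net length change, so an axial force P (same in every segment) develops. Compatibility: P · Σ Lᵢ/(AᵢEᵢ) = δ_free.
The series flexibility is Σ Lᵢ/(AᵢEᵢ) = 650/(550×192×10³) + 500/(625×199×10³) = 1.018×10⁻⁵ mm/N.
P = 0.6692 / 1.018×10⁻⁵ = 65760 N = 65.76 kN, tensile.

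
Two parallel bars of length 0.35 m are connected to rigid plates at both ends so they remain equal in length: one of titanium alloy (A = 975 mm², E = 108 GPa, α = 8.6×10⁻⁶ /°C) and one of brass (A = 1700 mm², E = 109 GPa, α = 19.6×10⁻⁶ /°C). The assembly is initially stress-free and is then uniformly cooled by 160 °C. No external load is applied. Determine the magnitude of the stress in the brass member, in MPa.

σ ≈ 69.5 MPa (tensile)

Both members must finish at the same length. With the larger α, the brass tends to over-contract; the plates restrain it, putting the brass in tension and the titanium alloy in compression. With no external load the two internal forces are equal and opposite, magnitude P.
Setting the final lengths equal and cancelling L: (α₁ − α₂)ΔT = P/(A₁E₁) + P/(A₂E₂).
|α₁ − α₂|·ΔT = 11×10⁻⁶ × 160 = 0.00176.
1/(A₁E₁) + 1/(A₂E₂) = 1/(975×108×10³) + 1/(1700×109×10³) = 1.489×10⁻⁸ N⁻¹.
P = 0.00176 / 1.489×10⁻⁸ = 118200 N = 118.2 kN.
σ_{brass} = P/A₂ = 118200/1700 = 69.51 MPa, tensile.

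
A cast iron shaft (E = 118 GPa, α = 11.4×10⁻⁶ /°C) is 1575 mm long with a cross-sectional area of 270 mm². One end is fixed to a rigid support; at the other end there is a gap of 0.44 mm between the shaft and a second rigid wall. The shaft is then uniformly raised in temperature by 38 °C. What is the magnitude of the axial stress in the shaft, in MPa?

σ ≈ 18.2 MPa (compressive)

If the wall were absent the shaft would grow by αΔT L = 11.4×10⁻⁶ × 38 × 1575 = 0.6823 mm.
This exceeds the 0.44 mm gap, so the wall pushes back. The portion of expansion that must be recovered elastically is δ_free − gap = 0.6823 − 0.44 = 0.2423 mm.
So σ = E(δ_free − g)/L = 118×10³ × 0.2423/1575 = 18.15 MPa.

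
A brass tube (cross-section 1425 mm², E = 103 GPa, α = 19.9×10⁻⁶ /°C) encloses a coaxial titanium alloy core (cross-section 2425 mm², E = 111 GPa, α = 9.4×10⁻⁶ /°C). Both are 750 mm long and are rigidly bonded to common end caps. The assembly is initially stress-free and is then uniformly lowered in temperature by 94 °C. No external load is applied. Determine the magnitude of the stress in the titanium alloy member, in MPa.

The brass has the larger α, so on cooling it would change length more than the titanium alloy if both were free. The rigid plates force a common final length, so the brass is put into tension and the titanium alloy into compression, with equal and opposite forces P (no external load).
Equating the net (thermal + elastic) strains gives |α₁ − α₂|·ΔT = P·[1/(A₁E₁) + 1/(A₂E₂)].
|α₁ − α₂|·ΔT = 10.5×10⁻⁶ × 94 = 0.000987.
1/(A₁E₁) + 1/(A₂E₂) = 1/(1425×103×10³) + 1/(2425×111×10³) = 1.053×10⁻⁸ N⁻¹.
P = 0.000987 / 1.053×10⁻⁸ = 93750 N = 93.75 kN.
σ_{titanium alloy} = P/A₂ = 93750/2425 = 38.66 MPa, compressive.

σ ≈ 38.7 MPa (compressive)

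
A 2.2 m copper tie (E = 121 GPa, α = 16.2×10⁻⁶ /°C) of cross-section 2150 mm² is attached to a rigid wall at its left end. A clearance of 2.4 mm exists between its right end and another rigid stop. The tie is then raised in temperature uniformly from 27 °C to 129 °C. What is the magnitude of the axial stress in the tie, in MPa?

Unrestrained expansion: δ_free = αΔT L = 16.2×10⁻⁶ × 102 × 2200 = 3.635 mm.
The gap closes (δ_free > 2.4 mm) and the wall then resists a further 3.635 − 2.4 = 1.235 mm of expansion.
Compatibility: PL/(AE) = 1.235 mm, so σ = P/A = E × (1.235/2200) = 67.94 MPa.

σ ≈ 67.9 MPa (compressive)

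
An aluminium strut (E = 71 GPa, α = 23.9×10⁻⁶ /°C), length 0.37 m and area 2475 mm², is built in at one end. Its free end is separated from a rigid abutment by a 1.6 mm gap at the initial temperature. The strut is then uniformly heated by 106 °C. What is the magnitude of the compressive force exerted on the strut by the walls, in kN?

P ≈ 0 kN

Unrestrained expansion: δ_free = αΔT L = 23.9×10⁻⁶ × 106 × 370 = 0.9374 mm.
This is smaller than the 1.6 mm clearance, so the strut expands freely without reaching the stop — the stress is zero.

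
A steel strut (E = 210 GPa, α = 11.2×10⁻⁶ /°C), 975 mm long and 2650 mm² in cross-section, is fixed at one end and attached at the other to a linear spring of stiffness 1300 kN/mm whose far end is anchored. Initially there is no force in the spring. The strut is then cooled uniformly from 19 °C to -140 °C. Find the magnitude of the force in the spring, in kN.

Free thermal contraction: δ_free = αΔT L = 11.2×10⁻⁶ × 159 × 975 = 1.736 mm.
Let P be the tensile force in the spring. The strut extends elastically by PL/(AE) and the spring stretches by P/k; together these equal δ_free.
So P = δ_free / [L/(AE) + 1/k] = 1.736 / [ 975/(2650×210×10³) + 1/(1300×10³) ].
P = 1.736 / 2.521×10⁻⁶ = 688700 N.

P ≈ 689 kN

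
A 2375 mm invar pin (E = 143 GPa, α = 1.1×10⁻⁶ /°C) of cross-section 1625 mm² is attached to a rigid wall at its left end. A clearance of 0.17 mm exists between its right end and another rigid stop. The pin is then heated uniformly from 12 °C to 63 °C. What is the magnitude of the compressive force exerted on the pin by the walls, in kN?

P ≈ 0 kN

If the wall were absent the pin would grow by αΔT L = 1.1×10⁻⁶ × 51 × 2375 = 0.1332 mm.
Since δ_free = 0.133 mm is less than the 0.17 mm gap, the pin never touches the wall. No axial force develops.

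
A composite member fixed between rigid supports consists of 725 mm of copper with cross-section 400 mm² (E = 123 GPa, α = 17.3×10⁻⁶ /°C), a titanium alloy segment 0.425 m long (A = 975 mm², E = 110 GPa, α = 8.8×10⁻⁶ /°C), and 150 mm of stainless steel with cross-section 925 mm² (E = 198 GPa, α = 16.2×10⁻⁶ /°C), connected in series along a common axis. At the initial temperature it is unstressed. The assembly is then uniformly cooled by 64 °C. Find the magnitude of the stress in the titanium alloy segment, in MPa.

σ ≈ 62.9 MPa (tensile)

Free thermal contraction of the whole bar: Σ αᵢΔT Lᵢ = 17.3×10⁻⁶×64×725 + 8.8×10⁻⁶×64×425 + 16.2×10⁻⁶×64×150 = 1.198 mm.
The walls prevent any net length change, so an axial force P (same in every segment) develops. Compatibility: P · Σ Lᵢ/(AᵢEᵢ) = δ_free.
Σ Lᵢ/(AᵢEᵢ) = 725/(400×123×10³) + 425/(975×110×10³) + 150/(925×198×10³) = 1.952×10⁻⁵ mm/N.
Hence P = δ_free / Σ(L/AE) = 1.198/1.952×10⁻⁵ = 61.36 kN (tensile).
σ_{titanium alloy} = P / A = 61360 / 975 = 62.93 MPa.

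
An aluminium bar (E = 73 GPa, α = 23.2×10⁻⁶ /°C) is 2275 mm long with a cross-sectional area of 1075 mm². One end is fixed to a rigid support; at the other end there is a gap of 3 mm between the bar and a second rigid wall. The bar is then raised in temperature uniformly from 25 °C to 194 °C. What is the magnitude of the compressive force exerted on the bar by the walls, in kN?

If the wall were absent the bar would grow by αΔT L = 23.2×10⁻⁶ × 169 × 2275 = 8.92 mm.
After closing the 3 mm clearance, 8.92 − 3 = 5.92 mm of expansion remains to be suppressed by the wall.
Compatibility: PL/(AE) = 5.92 mm, so σ = P/A = E × (5.92/2275) = 190 MPa.
P = σA = 190 × 1075 = 204.2 kN.

P ≈ 204 kN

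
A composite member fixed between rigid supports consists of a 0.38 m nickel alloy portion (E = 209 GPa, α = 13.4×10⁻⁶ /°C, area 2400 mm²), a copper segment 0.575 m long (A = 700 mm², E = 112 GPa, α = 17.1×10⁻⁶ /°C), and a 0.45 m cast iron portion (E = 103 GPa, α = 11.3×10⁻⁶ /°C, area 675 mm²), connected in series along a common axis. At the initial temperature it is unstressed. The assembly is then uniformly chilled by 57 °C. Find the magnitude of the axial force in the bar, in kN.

P ≈ 78.3 kN (tensile)

With the walls removed the bar would change length by δ_free = Σ αᵢΔT Lᵢ = 13.4×10⁻⁶×57×380 + 17.1×10⁻⁶×57×575 + 11.3×10⁻⁶×57×450 = 1.141 mm.
The walls prevent any net length change, so an axial force P (same in every segment) develops. Compatibility: P · Σ Lᵢ/(AᵢEᵢ) = δ_free.
Σ Lᵢ/(AᵢEᵢ) = 380/(2400×209×10³) + 575/(700×112×10³) + 450/(675×103×10³) = 1.456×10⁻⁵ mm/N.
P = 1.141 / 1.456×10⁻⁵ = 78310 N = 78.31 kN, tensile.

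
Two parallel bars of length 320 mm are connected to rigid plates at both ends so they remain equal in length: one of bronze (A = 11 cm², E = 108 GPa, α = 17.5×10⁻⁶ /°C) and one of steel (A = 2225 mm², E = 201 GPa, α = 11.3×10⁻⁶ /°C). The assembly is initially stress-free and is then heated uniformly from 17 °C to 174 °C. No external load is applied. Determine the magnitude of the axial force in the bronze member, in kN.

P ≈ 91.4 kN (compressive in the bronze)

The bronze has the larger α, so on heating it would change length more than the steel if both were free. The rigid plates force a common final length, so the bronze is put into compression and the steel into tension, with equal and opposite forces P (no external load).
Setting the final lengths equal and cancelling L: (α₁ − α₂)ΔT = P/(A₁E₁) + P/(A₂E₂).
|α₁ − α₂|·ΔT = 6.2×10⁻⁶ × 157 = 0.0009734.
1/(A₁E₁) + 1/(A₂E₂) = 1/(1100×108×10³) + 1/(2225×201×10³) = 1.065×10⁻⁸ N⁻¹.
P = 0.0009734 / 1.065×10⁻⁸ = 91370 N = 91.37 kN.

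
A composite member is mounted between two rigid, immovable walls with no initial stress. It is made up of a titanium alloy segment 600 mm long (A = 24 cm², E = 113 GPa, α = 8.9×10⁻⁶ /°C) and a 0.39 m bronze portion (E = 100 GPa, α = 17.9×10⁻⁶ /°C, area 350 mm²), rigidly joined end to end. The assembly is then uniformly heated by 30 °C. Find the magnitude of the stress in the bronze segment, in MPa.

Free thermal expansion of the whole bar: Σ αᵢΔT Lᵢ = 8.9×10⁻⁶×30×600 + 17.9×10⁻⁶×30×390 = 0.3696 mm.
Since the ends are fixed, an axial force P builds up, equal in every segment, with P · Σ Lᵢ/(AᵢEᵢ) = δ_free.
The series flexibility is Σ Lᵢ/(AᵢEᵢ) = 600/(2400×113×10³) + 390/(350×100×10³) = 1.336×10⁻⁵ mm/N.
Hence P = δ_free / Σ(L/AE) = 0.3696/1.336×10⁻⁵ = 27.68 kN (compressive).
σ_{bronze} = P / A = 27680 / 350 = 79.08 MPa.

σ ≈ 79.1 MPa (compressive)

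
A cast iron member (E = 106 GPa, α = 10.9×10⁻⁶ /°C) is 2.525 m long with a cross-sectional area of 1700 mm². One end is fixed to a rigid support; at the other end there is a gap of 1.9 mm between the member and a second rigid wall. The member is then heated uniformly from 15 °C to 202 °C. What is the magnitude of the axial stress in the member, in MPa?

Unrestrained expansion: δ_free = αΔT L = 10.9×10⁻⁶ × 187 × 2525 = 5.147 mm.
This exceeds the 1.9 mm gap, so the wall pushes back. The portion of expansion that must be recovered elastically is δ_free − gap = 5.147 − 1.9 = 3.247 mm.
So σ = E(δ_free − g)/L = 106×10³ × 3.247/2525 = 136.3 MPa.

σ ≈ 136 MPa (compressive)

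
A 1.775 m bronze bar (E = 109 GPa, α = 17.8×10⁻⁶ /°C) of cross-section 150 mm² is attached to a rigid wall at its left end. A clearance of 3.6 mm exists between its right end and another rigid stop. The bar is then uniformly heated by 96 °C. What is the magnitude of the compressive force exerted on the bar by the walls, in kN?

If the wall were absent the bar would grow by αΔT L = 17.8×10⁻⁶ × 96 × 1775 = 3.033 mm.
Since δ_free = 3.03 mm is less than the 3.6 mm gap, the bar never touches the wall. No axial force develops.

P ≈ 0 kN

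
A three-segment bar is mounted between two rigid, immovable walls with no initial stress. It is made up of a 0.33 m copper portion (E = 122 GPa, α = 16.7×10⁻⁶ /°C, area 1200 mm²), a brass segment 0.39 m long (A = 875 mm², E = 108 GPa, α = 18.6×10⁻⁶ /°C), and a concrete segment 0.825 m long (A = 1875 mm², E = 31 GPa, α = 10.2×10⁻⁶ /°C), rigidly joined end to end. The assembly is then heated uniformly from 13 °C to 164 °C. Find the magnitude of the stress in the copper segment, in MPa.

σ ≈ 130 MPa (compressive)

If the supports were absent, the total length change would be Σ αᵢΔT Lᵢ = 16.7×10⁻⁶×151×330 + 18.6×10⁻⁶×151×390 + 10.2×10⁻⁶×151×825 = 3.198 mm.
The rigid supports impose zero overall length change; the single axial force P common to all segments must satisfy P Σ Lᵢ/(AᵢEᵢ) = δ_free.
Σ Lᵢ/(AᵢEᵢ) = 330/(1200×122×10³) + 390/(875×108×10³) + 825/(1875×31×10³) = 2.057×10⁻⁵ mm/N.
P = 3.198 / 2.057×10⁻⁵ = 155400 N = 155.4 kN, compressive.
σ_{copper} = P / A = 155400 / 1200 = 129.5 MPa.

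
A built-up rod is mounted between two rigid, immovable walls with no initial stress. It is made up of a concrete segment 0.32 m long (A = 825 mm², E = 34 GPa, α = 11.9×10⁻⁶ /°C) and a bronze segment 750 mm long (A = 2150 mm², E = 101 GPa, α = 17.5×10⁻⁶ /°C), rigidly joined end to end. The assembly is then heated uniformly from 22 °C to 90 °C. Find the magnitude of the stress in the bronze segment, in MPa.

σ ≈ 36 MPa (compressive)

If the supports were absent, the total length change would be Σ αᵢΔT Lᵢ = 11.9×10⁻⁶×68×320 + 17.5×10⁻⁶×68×750 = 1.151 mm.
The walls prevent any net length change, so an axial force P (same in every segment) develops. Compatibility: P · Σ Lᵢ/(AᵢEᵢ) = δ_free.
The series flexibility is Σ Lᵢ/(AᵢEᵢ) = 320/(825×34×10³) + 750/(2150×101×10³) = 1.486×10⁻⁵ mm/N.
So P = 1.151 / 1.486×10⁻⁵ = 77.48 kN, compressive.
σ_{bronze} = P / A = 77480 / 2150 = 36.04 MPa.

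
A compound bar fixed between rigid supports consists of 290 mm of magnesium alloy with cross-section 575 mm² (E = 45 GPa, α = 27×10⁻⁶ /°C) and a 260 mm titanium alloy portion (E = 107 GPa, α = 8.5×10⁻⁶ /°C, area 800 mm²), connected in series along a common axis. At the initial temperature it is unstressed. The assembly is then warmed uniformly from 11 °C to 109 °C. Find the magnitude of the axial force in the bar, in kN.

P ≈ 69.1 kN (compressive)

With the walls removed the bar would change length by δ_free = Σ αᵢΔT Lᵢ = 27×10⁻⁶×98×290 + 8.5×10⁻⁶×98×260 = 0.9839 mm.
The walls prevent any net length change, so an axial force P (same in every segment) develops. Compatibility: P · Σ Lᵢ/(AᵢEᵢ) = δ_free.
The series flexibility is Σ Lᵢ/(AᵢEᵢ) = 290/(575×45×10³) + 260/(800×107×10³) = 1.425×10⁻⁵ mm/N.
So P = 0.9839 / 1.425×10⁻⁵ = 69.07 kN, compressive.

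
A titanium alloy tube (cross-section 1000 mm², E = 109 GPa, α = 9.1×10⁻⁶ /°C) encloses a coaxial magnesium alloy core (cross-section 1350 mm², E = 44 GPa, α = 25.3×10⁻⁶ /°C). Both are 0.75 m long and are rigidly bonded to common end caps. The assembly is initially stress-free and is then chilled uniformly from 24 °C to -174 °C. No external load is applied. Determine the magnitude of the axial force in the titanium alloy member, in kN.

P ≈ 123 kN (compressive in the titanium alloy)

The magnesium alloy has the larger α, so on cooling it would change length more than the titanium alloy if both were free. The rigid plates force a common final length, so the magnesium alloy is put into tension and the titanium alloy into compression, with equal and opposite forces P (no external load).
Compatibility of the two members (thermal + elastic change equal): (α₁ − α₂)ΔT = P·[1/(A₁E₁) + 1/(A₂E₂)].
|α₁ − α₂|·ΔT = 16.2×10⁻⁶ × 198 = 0.003208.
1/(A₁E₁) + 1/(A₂E₂) = 1/(1000×109×10³) + 1/(1350×44×10³) = 2.601×10⁻⁸ N⁻¹.
P = 0.003208 / 2.601×10⁻⁸ = 123300 N = 123.3 kN.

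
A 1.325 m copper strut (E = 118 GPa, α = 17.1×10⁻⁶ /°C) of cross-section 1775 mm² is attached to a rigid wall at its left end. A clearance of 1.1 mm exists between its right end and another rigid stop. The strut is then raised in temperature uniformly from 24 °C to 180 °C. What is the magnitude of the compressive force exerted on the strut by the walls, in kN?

P ≈ 385 kN

If the wall were absent the strut would grow by αΔT L = 17.1×10⁻⁶ × 156 × 1325 = 3.535 mm.
This exceeds the 1.1 mm gap, so the wall pushes back. The portion of expansion that must be recovered elastically is δ_free − gap = 3.535 − 1.1 = 2.435 mm.
That suppressed elongation corresponds to σ = E·Δ/L = 118×10³ × 2.435/1325 = 216.8 MPa.
Force on the wall = σA = 216.8 × 1775 mm² = 384.8 kN.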